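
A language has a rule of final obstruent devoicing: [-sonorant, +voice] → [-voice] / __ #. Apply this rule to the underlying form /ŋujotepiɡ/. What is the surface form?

[ŋujotepik]

The only segment in the rule's environment that also matches [-sonorant, +voice] is /ɡ/. Applying [-voice] turns the voiced velar stop into /k/ (voiceless velar stop), giving [ŋujotepik].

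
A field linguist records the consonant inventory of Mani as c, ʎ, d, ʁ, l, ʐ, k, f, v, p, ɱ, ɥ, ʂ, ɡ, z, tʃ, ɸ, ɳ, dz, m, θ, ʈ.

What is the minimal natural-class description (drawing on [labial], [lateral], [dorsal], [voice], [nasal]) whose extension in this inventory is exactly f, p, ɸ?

[-voice, +labial]

/f, p, ɸ/ are all [-voice], [+labial], and no other segment in the inventory matches both values. Dropping any one of them over-generates: [+labial] alone would also admit /v, ɱ, ɥ, m/; [-voice] alone would also admit /c, k, ʂ, tʃ, …/. No other single listed feature picks out exactly this set either, so fewer than two features will not do.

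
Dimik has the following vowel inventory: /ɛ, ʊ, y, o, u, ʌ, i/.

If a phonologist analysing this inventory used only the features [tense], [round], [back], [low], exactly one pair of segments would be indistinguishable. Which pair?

u, o

/u/ (high back rounded tense vowel) and /o/ (mid back rounded tense vowel) are both [+tense], [+round], [+back], [-low], so none of the listed features separates them. (They do differ in [high], which is not among the given features.) Every other pair in the inventory differs on at least one listed feature.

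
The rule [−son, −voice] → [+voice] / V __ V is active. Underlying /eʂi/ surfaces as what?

[eʐi]

/ʂ/ satisfies [−son, −voice] and sits in V __ V. The [+voice] counterpart of the voiceless retroflex fricative is /ʐ/. Other segments in /eʂi/ either fail the structural description or are not in the environment, so the surface form is [eʐi].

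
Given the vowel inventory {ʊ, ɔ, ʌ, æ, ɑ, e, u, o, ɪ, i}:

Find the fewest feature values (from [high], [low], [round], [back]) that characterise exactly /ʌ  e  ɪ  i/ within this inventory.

/ʌ, e, ɪ, i/ are all [−low], [−round], and no other segment in the inventory matches both values. Dropping any one of them over-generates: [−round] alone would also admit /æ, ɑ/; [−low] alone would also admit /ʊ, ɔ, u, o/. No other single listed feature picks out exactly this set either, so fewer than two features will not do.

[−low, −round]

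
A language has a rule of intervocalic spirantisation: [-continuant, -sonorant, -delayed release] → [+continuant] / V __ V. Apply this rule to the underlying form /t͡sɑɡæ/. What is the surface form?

/ɡ/ satisfies [-continuant, -sonorant, -delayed release] and sits in V __ V. The [+continuant] counterpart of the voiced velar stop is /ɣ/. Other segments in /t͡sɑɡæ/ either fail the structural description or are not in the environment, so the surface form is [t͡sɑɣæ].

[t͡sɑɣæ]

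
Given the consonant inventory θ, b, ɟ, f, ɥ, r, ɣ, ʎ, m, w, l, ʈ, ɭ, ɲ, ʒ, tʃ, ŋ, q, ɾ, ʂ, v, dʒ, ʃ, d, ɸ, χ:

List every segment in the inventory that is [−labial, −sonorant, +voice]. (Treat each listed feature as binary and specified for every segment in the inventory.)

Checking each segment against [−labial], [−sonorant], [+voice]: /ɟ/ (voiced palatal stop), /ɣ/ (voiced velar fricative), /ʒ/ (voiced postalveolar fricative), /dʒ/ (voiced postalveolar affricate), /d/ (voiced alveolar stop) satisfy every feature; every other segment in the inventory fails at least one.

ɟ, ɣ, ʒ, dʒ, d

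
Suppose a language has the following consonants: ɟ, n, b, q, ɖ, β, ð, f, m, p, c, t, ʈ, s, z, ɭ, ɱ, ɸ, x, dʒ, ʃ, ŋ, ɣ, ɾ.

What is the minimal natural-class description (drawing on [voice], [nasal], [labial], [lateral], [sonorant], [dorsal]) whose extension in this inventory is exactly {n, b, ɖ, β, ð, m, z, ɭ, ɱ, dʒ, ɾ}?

[+voice, -dorsal]

Every target segment is [+voice], [-dorsal]; each remaining inventory member fails at least one of these. Each conjunct is needed — [-dorsal] alone would also admit /f, p, t, ʈ, …/; [+voice] alone would also admit /ɟ, ŋ, ɣ/ — and no other single listed feature has exactly this extension, so two is the minimum.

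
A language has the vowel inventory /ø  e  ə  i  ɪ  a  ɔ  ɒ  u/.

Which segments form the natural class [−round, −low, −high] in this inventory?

e, ə

Eliminate segments failing any feature: /ø, ɔ, ɒ, u/ are [+round]; /i, ɪ/ are [+high]; /a/ is [+low]. The remaining /e, ə/ satisfy [−round], [−low], [−high].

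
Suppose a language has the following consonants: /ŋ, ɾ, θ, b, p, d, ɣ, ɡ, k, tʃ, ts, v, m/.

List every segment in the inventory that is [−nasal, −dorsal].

Among the inventory, the [−nasal] segments are /ɾ, θ, b, p, d, ɣ, ɡ, k, tʃ, ts, v/.
Within that set, [−dorsal] leaves /ɾ, θ, b, p, d, tʃ, ts, v/.

ɾ, θ, b, p, d, tʃ, ts, v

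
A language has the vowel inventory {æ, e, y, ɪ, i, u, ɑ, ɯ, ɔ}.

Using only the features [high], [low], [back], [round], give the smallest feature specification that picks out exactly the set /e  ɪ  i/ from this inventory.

The class [-low], [-back], [-round] has exactly /e, ɪ, i/ as its extension in this inventory. No smaller conjunction from the listed features achieves this: [-back, -round] alone would also admit /æ/; [-low, -round] alone would also admit /ɯ/; [-low, -back] alone would also admit /y/; and checking the remaining two-feature bundles turns up none with this extension.

[-low, -back, -round]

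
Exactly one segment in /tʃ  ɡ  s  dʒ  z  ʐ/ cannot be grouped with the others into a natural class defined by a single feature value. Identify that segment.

ɡ

/s, ʐ, dʒ, z, tʃ/ are all [+strident], but /ɡ/ (voiced velar stop) is [-strident]. No other single segment can be removed to leave a set sharing one feature value that the removed segment lacks, so /ɡ/ is the odd one out.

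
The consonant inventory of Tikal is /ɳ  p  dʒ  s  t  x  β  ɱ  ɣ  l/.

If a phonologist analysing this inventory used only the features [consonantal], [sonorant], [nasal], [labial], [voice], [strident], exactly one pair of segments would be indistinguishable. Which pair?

x, t

On the given features, /x/ and /t/ have an identical profile: [+consonantal], [-sonorant], [-nasal], [-labial], [-voice], [-strident]. No other two segments in the inventory coincide on all 6 features. (They do differ in [continuant], [coronal] and [dorsal], which are not among the given features.)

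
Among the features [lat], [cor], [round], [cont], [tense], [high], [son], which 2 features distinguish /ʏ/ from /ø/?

[high], [tense]

The two segments share [−lateral], [−coronal], [+round], [+continuant], [+sonorant]. The only features from the list on which they differ: /ʏ/ is [+high] while /ø/ is [−high]; /ʏ/ is [−tense] while /ø/ is [+tense].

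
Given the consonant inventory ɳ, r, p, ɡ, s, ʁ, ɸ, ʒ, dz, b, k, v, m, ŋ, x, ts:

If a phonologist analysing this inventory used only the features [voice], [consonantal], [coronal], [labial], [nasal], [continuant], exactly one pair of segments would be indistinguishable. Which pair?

On the given features, /r/ and /ʒ/ have an identical profile: [+voice], [+consonantal], [+coronal], [−labial], [−nasal], [+continuant]. No other two segments in the inventory coincide on all 6 features. (They do differ in [sonorant], [strident] and [anterior], which are not among the given features.)

r, ʒ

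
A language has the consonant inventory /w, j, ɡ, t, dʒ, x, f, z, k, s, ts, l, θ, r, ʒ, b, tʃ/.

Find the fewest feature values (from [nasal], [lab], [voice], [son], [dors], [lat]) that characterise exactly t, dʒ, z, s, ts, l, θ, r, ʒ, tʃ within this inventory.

The class [−labial], [−dorsal] has exactly /t, dʒ, z, s, ts, l, θ, r, ʒ, tʃ/ as its extension in this inventory. No smaller conjunction from the listed features achieves this: [−dorsal] alone would also admit /f, b/; [−labial] alone would also admit /j, ɡ, x, k/; and checking the remaining single features turns up none with this extension.

[−lab, −dors]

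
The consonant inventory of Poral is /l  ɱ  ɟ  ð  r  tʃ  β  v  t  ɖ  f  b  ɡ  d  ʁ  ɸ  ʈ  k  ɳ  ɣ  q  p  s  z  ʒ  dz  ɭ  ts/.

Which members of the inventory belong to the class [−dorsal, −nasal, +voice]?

l, ð, r, β, v, ɖ, b, d, z, ʒ, dz, ɭ

Eliminate segments failing any feature: /ɱ, ɳ/ are [+nasal]; /ɟ, ɡ, ʁ, k, ɣ, q/ are [+dorsal]; /tʃ, t, f, ɸ, ʈ, p, s, ts/ are [−voice]. The remaining /l, ð, r, β, v, ɖ, b, d, z, ʒ, dz, ɭ/ satisfy [−dorsal], [−nasal], [+voice].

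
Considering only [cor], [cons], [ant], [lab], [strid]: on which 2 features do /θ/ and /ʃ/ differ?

[strident], [anterior]

The two segments share [+coronal], [+consonantal], [-labial]. The only features from the list on which they differ: /θ/ is [-strident] while /ʃ/ is [+strident]; /θ/ is [+anterior] while /ʃ/ is [-anterior].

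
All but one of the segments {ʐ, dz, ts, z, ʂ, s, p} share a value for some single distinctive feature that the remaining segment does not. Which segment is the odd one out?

The remaining segments after removing /p/ share [+strident]; /p/ (voiceless bilabial stop) is [-strident]. For every other candidate removal, the leftover set fails to share any single feature value that the removed segment lacks.

p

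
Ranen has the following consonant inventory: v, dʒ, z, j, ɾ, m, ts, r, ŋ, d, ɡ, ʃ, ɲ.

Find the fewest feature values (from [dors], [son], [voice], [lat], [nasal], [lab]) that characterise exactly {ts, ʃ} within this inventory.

[−voice]

Every target segment is [−voice] and no other inventory member is, so one feature is enough.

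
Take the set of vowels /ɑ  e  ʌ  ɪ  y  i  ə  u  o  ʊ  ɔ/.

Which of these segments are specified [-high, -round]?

Eliminate segments failing any feature: /ɪ, y, i, u, ʊ/ are [+high]; /o, ɔ/ are [+round]. The remaining /ɑ, e, ʌ, ə/ satisfy [-high], [-round].

ɑ, e, ʌ, ə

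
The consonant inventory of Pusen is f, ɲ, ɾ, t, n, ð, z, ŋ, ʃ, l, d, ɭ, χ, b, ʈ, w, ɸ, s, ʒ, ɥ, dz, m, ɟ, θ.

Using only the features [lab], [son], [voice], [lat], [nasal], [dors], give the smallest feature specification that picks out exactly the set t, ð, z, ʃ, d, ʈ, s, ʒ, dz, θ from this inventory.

[−son, −lab, −dors]

The class [−sonorant], [−labial], [−dorsal] has exactly /t, ð, z, ʃ, d, ʈ, s, ʒ, dz, θ/ as its extension in this inventory. No smaller conjunction from the listed features achieves this: [−labial, −dorsal] alone would also admit /ɾ, n, l, ɭ/; [−sonorant, −dorsal] alone would also admit /f, b, ɸ/; [−sonorant, −labial] alone would also admit /χ, ɟ/; and checking the remaining two-feature bundles turns up none with this extension.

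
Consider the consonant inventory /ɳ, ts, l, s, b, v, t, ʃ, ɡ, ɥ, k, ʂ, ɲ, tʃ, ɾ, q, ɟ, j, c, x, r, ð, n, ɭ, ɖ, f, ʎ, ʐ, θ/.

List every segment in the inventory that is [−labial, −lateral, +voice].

ɳ, ɡ, ɲ, ɾ, ɟ, j, r, ð, n, ɖ, ʐ

Checking each segment against [−labial], [−lateral], [+voice]: /ɳ/ (retroflex nasal), /ɡ/ (voiced velar stop), /ɲ/ (palatal nasal), /ɾ/ (alveolar tap), /ɟ/ (voiced palatal stop), /j/ (palatal glide), among others, satisfy every feature; every other segment in the inventory fails at least one.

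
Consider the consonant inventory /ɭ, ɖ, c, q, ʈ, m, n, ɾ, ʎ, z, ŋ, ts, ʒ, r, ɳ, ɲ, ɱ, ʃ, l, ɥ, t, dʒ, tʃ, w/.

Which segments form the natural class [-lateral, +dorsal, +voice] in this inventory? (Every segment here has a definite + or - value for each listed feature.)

Checking each segment against [-lateral], [+dorsal], [+voice]: /ŋ/ (velar nasal), /ɲ/ (palatal nasal), /ɥ/ (labial-palatal glide), /w/ (labial-velar glide) satisfy every feature; every other segment in the inventory fails at least one.

ŋ, ɲ, ɥ, w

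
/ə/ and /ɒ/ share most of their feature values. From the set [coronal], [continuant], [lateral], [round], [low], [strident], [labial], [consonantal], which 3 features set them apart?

/ə/ is the mid central vowel (schwa) and /ɒ/ is the low back rounded vowel. Both are [−coronal], [+continuant], [−lateral], [−strident], [−consonantal]. /ə/ is [−labial] while /ɒ/ is [+labial]; /ə/ is [−round] while /ɒ/ is [+round]; /ə/ is [−low] while /ɒ/ is [+low], so the distinguishing features are [labial], [round], [low].

[labial], [round], [low]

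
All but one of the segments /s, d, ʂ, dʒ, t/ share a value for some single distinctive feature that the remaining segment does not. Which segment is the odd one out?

dʒ

[distributed] groups all but one: /d, s, ʂ, t/ share [−distributed] while /dʒ/ (voiced postalveolar affricate) alone is [+distributed]. Removing any other segment would not leave a single-feature class that excludes it.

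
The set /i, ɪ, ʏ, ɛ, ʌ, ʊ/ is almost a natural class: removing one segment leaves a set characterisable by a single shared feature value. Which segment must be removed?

/ʏ, ʊ, ɪ, ʌ, ɛ/ are all [−tense], but /i/ (high front unrounded tense vowel) is [+tense]. No other single segment can be removed to leave a set sharing one feature value that the removed segment lacks, so /i/ is the odd one out.

i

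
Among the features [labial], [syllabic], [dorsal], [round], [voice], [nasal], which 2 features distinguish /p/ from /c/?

[labial], [dorsal]

/p/ (voiceless bilabial stop) and /c/ (voiceless palatal stop) agree on [−syllabic], [−round], [−voice], [−nasal]. They differ on [labial] (/p/ [+], /c/ [−]), [dorsal] (/p/ [−], /c/ [+]).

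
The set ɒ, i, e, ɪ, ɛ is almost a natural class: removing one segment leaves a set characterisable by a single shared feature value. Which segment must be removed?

ɒ

/e, ɛ, i, ɪ/ are all [−round], but /ɒ/ (low back rounded vowel) is [+round]. No other single segment can be removed to leave a set sharing one feature value that the removed segment lacks, so /ɒ/ is the odd one out.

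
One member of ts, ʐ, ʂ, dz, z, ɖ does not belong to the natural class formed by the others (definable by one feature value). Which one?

/ts, ʂ, dz, ʐ, z/ are all [+strident], but /ɖ/ (voiced retroflex stop) is [−strident]. No other single segment can be removed to leave a set sharing one feature value that the removed segment lacks, so /ɖ/ is the odd one out.

ɖ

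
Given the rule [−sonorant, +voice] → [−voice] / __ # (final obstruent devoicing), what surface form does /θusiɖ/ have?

Only the final segment /ɖ/ is both word-final and matches the structural description. It is a voiced retroflex stop, so [−sonorant, +voice] holds; changing it to [−voice] with all other features held fixed yields /ʈ/ (voiceless retroflex stop). No other segment meets both the structural description and the environment, so the output is [θusiʈ].

[θusiʈ]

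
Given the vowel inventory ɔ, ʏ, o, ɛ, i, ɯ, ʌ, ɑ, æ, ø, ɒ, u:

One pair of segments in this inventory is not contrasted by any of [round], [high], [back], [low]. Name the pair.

/ɔ/ (mid back rounded lax vowel) and /o/ (mid back rounded tense vowel) are both [+round], [−high], [+back], [−low], so none of the listed features separates them. (They do differ in [tense], which is not among the given features.) Every other pair in the inventory differs on at least one listed feature.

ɔ, o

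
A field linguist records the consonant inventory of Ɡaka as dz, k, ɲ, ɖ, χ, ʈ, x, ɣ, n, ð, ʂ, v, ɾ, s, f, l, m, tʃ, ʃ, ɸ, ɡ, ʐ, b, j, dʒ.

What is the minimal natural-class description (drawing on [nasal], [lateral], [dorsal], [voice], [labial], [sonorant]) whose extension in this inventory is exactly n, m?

[+nasal, −dorsal]

/n, m/ are all [+nasal], [−dorsal], and no other segment in the inventory matches both values. Dropping any one of them over-generates: [−dorsal] alone would also admit /dz, ɖ, ʈ, ð, …/; [+nasal] alone would also admit /ɲ/. No other single listed feature picks out exactly this set either, so fewer than two features will not do.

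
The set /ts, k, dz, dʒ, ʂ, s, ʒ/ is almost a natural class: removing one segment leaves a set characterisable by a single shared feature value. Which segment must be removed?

The remaining segments after removing /k/ share [+strident]; /k/ (voiceless velar stop) is [−strident]. For every other candidate removal, the leftover set fails to share any single feature value that the removed segment lacks.

k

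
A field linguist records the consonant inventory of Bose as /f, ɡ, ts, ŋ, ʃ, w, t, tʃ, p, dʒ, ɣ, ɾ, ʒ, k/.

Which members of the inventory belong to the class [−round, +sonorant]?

First, the [−round] segments are /f, ɡ, ts, ŋ, ʃ, t, tʃ, p, dʒ, ɣ, ɾ, ʒ, k/.
Of those, [+sonorant] leaves /ŋ, ɾ/.

ŋ, ɾ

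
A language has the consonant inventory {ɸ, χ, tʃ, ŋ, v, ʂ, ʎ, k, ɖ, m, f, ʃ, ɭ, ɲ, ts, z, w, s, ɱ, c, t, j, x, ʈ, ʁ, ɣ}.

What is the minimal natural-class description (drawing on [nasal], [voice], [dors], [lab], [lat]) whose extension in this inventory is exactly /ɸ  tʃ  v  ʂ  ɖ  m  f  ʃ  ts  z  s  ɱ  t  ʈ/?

[−lat, −dors]

/ɸ, tʃ, v, ʂ, ɖ, m, f, ʃ, ts, z, s, ɱ, t, ʈ/ are all [−lateral], [−dorsal], and no other segment in the inventory matches both values. Dropping any one of them over-generates: [−dorsal] alone would also admit /ɭ/; [−lateral] alone would also admit /χ, ŋ, k, ɲ, …/. No other single listed feature picks out exactly this set either, so fewer than two features will not do.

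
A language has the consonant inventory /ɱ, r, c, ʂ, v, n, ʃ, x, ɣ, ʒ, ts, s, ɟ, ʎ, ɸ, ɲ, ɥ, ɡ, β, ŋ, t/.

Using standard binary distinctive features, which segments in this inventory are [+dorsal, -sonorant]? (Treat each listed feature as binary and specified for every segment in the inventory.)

c, x, ɣ, ɟ, ɡ

The [+dorsal] segments are /c, x, ɣ, ɟ, ʎ, ɲ, ɥ, ɡ, ŋ/.
Within that set, [-sonorant] leaves /c, x, ɣ, ɟ, ɡ/.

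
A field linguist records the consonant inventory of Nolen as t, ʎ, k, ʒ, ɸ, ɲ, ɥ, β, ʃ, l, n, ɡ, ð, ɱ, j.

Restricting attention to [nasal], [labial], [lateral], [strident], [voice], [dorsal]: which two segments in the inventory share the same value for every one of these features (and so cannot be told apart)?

j, ɡ

/j/ (palatal glide) and /ɡ/ (voiced velar stop) are both [−nasal], [−labial], [−lateral], [−strident], [+voice], [+dorsal], so none of the listed features separates them. (They do differ in [sonorant], [continuant] and [back], which are not among the given features.) Every other pair in the inventory differs on at least one listed feature.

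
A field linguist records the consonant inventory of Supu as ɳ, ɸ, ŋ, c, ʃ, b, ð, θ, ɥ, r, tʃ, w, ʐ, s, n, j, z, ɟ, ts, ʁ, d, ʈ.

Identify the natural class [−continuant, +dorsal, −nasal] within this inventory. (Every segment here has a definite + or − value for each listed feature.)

c, ɟ

Checking each segment against [−continuant], [+dorsal], [−nasal]: /c/ (voiceless palatal stop), /ɟ/ (voiced palatal stop) satisfy every feature; every other segment in the inventory fails at least one.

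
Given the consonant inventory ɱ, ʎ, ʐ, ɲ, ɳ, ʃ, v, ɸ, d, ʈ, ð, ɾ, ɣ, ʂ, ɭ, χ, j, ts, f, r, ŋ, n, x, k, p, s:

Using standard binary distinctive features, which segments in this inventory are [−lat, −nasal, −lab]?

ʐ, ʃ, d, ʈ, ð, ɾ, ɣ, ʂ, χ, j, ts, r, x, k, s

Eliminate segments failing any feature: /ɱ, ɲ, ɳ, ŋ, n/ are [+nasal]; /ʎ, ɭ/ are [+lateral]; /v, ɸ, f, p/ are [+labial]. The remaining /ʐ, ʃ, d, ʈ, ð, ɾ, ɣ, ʂ, χ, j, ts, r, x, k, s/ satisfy [−lateral], [−nasal], [−labial].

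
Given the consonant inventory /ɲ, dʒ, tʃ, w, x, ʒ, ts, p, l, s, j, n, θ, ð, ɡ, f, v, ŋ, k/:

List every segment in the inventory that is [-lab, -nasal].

dʒ, tʃ, x, ʒ, ts, l, s, j, θ, ð, ɡ, k

Among the inventory, the [-labial] segments are /ɲ, dʒ, tʃ, x, ʒ, ts, l, s, j, n, θ, ð, ɡ, ŋ, k/.
Intersecting with [-nasal] leaves /dʒ, tʃ, x, ʒ, ts, l, s, j, θ, ð, ɡ, k/.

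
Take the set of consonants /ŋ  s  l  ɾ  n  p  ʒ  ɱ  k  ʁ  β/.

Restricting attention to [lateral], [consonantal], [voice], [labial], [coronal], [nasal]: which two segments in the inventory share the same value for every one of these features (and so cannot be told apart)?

ɾ, ʒ

Both /ɾ/ and /ʒ/ are [-lateral], [+consonantal], [+voice], [-labial], [+coronal], [-nasal]. Since the list omits [sonorant], [strident] and [anterior] — which do distinguish the alveolar tap from the voiced postalveolar fricative — this pair collapses; all other pairs remain distinct.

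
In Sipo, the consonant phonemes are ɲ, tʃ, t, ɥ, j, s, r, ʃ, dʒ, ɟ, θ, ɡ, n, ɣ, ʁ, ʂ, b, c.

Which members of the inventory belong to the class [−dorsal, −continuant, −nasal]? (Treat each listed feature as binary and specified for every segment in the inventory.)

Checking each segment against [−dorsal], [−continuant], [−nasal]: /tʃ/ (voiceless postalveolar affricate), /t/ (voiceless alveolar stop), /dʒ/ (voiced postalveolar affricate), /b/ (voiced bilabial stop) satisfy every feature; every other segment in the inventory fails at least one.

tʃ, t, dʒ, b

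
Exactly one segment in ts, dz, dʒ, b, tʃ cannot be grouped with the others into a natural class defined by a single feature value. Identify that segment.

/tʃ, ts, dz, dʒ/ are all [+delayed release], but /b/ (voiced bilabial stop) is [−delayed release]. No other single segment can be removed to leave a set sharing one feature value that the removed segment lacks, so /b/ is the odd one out.

b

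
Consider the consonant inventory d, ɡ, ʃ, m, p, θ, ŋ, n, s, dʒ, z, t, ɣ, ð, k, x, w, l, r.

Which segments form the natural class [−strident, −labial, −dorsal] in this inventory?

d, θ, n, t, ð, l, r

Eliminate segments failing any feature: /ɡ, ŋ, ɣ, k, x/ are [+dorsal]; /ʃ, s, dʒ, z/ are [+strident]; /m, p, w/ are [+labial]. The remaining /d, θ, n, t, ð, l, r/ satisfy [−strident], [−labial], [−dorsal].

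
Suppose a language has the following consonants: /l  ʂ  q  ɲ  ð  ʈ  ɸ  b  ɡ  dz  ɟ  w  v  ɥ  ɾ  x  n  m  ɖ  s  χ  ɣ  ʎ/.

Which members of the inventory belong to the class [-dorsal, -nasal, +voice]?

Checking each segment against [-dorsal], [-nasal], [+voice]: /l/ (alveolar lateral approximant), /ð/ (voiced dental fricative), /b/ (voiced bilabial stop), /dz/ (voiced alveolar affricate), /v/ (voiced labiodental fricative), /ɾ/ (alveolar tap), among others, satisfy every feature; every other segment in the inventory fails at least one.

l, ð, b, dz, v, ɾ, ɖ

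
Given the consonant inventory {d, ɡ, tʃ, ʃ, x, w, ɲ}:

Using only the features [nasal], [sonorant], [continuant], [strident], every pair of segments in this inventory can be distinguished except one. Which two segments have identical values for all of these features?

Both /ɡ/ and /d/ are [−nasal], [−sonorant], [−continuant], [−strident]. Since the list omits [coronal] and [dorsal] — which do distinguish the voiced velar stop from the voiced alveolar stop — this pair collapses; all other pairs remain distinct.

ɡ, d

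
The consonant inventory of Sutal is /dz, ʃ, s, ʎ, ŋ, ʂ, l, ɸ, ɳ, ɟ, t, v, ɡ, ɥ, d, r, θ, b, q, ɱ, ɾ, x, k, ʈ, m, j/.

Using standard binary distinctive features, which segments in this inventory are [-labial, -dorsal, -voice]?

ʃ, s, ʂ, t, θ, ʈ

Eliminate segments failing any feature: /dz, l, ɳ, d, r, ɾ/ are [+voice]; /ʎ, ŋ, ɟ, ɡ, q, x, k, j/ are [+dorsal]; /ɸ, v, ɥ, b, ɱ, m/ are [+labial]. The remaining /ʃ, s, ʂ, t, θ, ʈ/ satisfy [-labial], [-dorsal], [-voice].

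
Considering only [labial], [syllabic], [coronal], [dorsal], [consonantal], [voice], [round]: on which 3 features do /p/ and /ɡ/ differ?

[voice], [labial], [dorsal]

The two segments share [−syllabic], [−coronal], [+consonantal], [−round]. The only features from the list on which they differ: /p/ is [−voice] while /ɡ/ is [+voice]; /p/ is [+labial] while /ɡ/ is [−labial]; /p/ is [−dorsal] while /ɡ/ is [+dorsal].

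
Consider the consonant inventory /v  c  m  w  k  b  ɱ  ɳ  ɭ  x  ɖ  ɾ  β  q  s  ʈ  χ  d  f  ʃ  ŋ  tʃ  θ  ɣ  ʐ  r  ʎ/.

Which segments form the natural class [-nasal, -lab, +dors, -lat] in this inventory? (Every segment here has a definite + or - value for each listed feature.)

c, k, x, q, χ, ɣ

Checking each segment against [-nasal], [-labial], [+dorsal], [-lateral]: /c/ (voiceless palatal stop), /k/ (voiceless velar stop), /x/ (voiceless velar fricative), /q/ (voiceless uvular stop), /χ/ (voiceless uvular fricative), /ɣ/ (voiced velar fricative) satisfy every feature; every other segment in the inventory fails at least one.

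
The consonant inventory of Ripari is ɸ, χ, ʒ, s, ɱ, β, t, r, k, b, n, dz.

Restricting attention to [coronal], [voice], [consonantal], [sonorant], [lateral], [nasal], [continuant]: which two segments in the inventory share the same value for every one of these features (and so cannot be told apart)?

ɸ, χ

/ɸ/ (voiceless bilabial fricative) and /χ/ (voiceless uvular fricative) are both [-coronal], [-voice], [+consonantal], [-sonorant], [-lateral], [-nasal], [+continuant], so none of the listed features separates them. (They do differ in [labial] and [dorsal], which are not among the given features.) Every other pair in the inventory differs on at least one listed feature.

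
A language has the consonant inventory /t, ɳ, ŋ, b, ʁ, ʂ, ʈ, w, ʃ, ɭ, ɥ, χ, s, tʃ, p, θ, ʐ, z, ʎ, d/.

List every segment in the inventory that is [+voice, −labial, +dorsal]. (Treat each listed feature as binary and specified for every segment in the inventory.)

First, the [+voice] segments are /ɳ, ŋ, b, ʁ, w, ɭ, ɥ, ʐ, z, ʎ, d/.
Within that set, [−labial] gives /ɳ, ŋ, ʁ, ɭ, ʐ, z, ʎ, d/.
Within that set, [+dorsal] leaves /ŋ, ʁ, ʎ/.

ŋ, ʁ, ʎ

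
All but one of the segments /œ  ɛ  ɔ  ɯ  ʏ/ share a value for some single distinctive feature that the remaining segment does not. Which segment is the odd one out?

[tense] groups all but one: /ʏ, œ, ɛ, ɔ/ share [−tense] while /ɯ/ (high back unrounded vowel) alone is [+tense]. Removing any other segment would not leave a single-feature class that excludes it.

ɯ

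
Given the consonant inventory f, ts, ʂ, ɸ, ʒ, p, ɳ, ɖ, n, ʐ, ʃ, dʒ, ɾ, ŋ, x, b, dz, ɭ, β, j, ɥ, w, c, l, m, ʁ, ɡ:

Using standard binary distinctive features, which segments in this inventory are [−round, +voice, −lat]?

Checking each segment against [−round], [+voice], [−lateral]: /ʒ/ (voiced postalveolar fricative), /ɳ/ (retroflex nasal), /ɖ/ (voiced retroflex stop), /n/ (alveolar nasal), /ʐ/ (voiced retroflex fricative), /dʒ/ (voiced postalveolar affricate), among others, satisfy every feature; every other segment in the inventory fails at least one.

ʒ, ɳ, ɖ, n, ʐ, dʒ, ɾ, ŋ, b, dz, β, j, m, ʁ, ɡ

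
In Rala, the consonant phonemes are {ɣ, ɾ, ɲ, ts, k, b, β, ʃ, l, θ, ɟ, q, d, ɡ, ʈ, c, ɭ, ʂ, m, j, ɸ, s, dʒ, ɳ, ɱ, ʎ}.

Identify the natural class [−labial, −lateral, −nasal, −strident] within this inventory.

ɣ, ɾ, k, θ, ɟ, q, d, ɡ, ʈ, c, j

The [−labial] segments are /ɣ, ɾ, ɲ, ts, k, ʃ, l, θ, ɟ, q, d, ɡ, ʈ, c, ɭ, ʂ, j, s, dʒ, ɳ, ʎ/.
Intersecting with [−lateral] gives /ɣ, ɾ, ɲ, ts, k, ʃ, θ, ɟ, q, d, ɡ, ʈ, c, ʂ, j, s, dʒ, ɳ/.
Among these, [−nasal] gives /ɣ, ɾ, ts, k, ʃ, θ, ɟ, q, d, ɡ, ʈ, c, ʂ, j, s, dʒ/.
Among these, [−strident] leaves /ɣ, ɾ, k, θ, ɟ, q, d, ɡ, ʈ, c, j/.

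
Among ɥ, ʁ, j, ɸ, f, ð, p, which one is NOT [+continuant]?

p

Every segment except /p/ is [+continuant]. /p/ (voiceless bilabial stop) is [−continuant], so it is the exception.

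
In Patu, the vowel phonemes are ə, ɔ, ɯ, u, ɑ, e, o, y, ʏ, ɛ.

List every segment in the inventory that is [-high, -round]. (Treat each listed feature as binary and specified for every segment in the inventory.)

ə, ɑ, e, ɛ

Among the inventory, the [-high] segments are /ə, ɔ, ɑ, e, o, ɛ/.
Of those, [-round] leaves /ə, ɑ, e, ɛ/.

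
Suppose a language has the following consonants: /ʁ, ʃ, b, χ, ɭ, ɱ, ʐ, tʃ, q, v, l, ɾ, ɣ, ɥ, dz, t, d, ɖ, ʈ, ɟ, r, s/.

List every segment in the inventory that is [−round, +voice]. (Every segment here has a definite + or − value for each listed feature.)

Eliminate segments failing any feature: /ʃ, χ, tʃ, q, t, ʈ, s/ are [−voice]; /ɥ/ is [+round]. The remaining /ʁ, b, ɭ, ɱ, ʐ, v, l, ɾ, ɣ, dz, d, ɖ, ɟ, r/ satisfy [−round], [+voice].

ʁ, b, ɭ, ɱ, ʐ, v, l, ɾ, ɣ, dz, d, ɖ, ɟ, r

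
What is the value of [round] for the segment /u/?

[+round]

/u/ is the high back rounded tense vowel, hence [+round].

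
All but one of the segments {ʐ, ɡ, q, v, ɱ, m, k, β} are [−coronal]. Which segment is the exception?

/ʐ/ is the voiced retroflex fricative, which is [+coronal]; the rest — /v, ɱ, k, ɡ, β, m, q/ — are [−coronal].

ʐ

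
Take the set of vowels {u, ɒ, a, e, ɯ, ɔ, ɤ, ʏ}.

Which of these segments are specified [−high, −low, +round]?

Eliminate segments failing any feature: /u, ɯ, ʏ/ are [+high]; /ɒ, a/ are [+low]; /e, ɤ/ are [−round]. The remaining /ɔ/ satisfy [−high], [−low], [+round].

ɔ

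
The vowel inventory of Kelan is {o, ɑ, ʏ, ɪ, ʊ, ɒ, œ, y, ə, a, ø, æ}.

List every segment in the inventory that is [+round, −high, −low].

Among the inventory, the [+round] segments are /o, ʏ, ʊ, ɒ, œ, y, ø/.
Of those, [−high] gives /o, ɒ, œ, ø/.
Intersecting with [−low] leaves /o, œ, ø/.

o, œ, ø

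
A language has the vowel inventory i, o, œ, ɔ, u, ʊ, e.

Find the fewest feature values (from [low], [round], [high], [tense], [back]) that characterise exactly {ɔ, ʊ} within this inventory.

[+back, -tense]

/ɔ, ʊ/ are all [+back], [-tense], and no other segment in the inventory matches both values. Dropping any one of them over-generates: [-tense] alone would also admit /œ/; [+back] alone would also admit /o, u/. No other single listed feature picks out exactly this set either, so fewer than two features will not do.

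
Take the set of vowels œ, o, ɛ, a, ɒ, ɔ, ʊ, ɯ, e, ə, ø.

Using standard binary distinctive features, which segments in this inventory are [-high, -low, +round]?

Eliminate segments failing any feature: /ɛ, e, ə/ are [-round]; /a, ɒ/ are [+low]; /ʊ, ɯ/ are [+high]. The remaining /œ, o, ɔ, ø/ satisfy [-high], [-low], [+round].

œ, o, ɔ, ø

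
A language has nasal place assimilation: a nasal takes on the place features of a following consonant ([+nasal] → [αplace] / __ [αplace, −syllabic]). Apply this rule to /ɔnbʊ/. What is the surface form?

In /ɔnbʊ/, the nasal /n/ precedes /b/, which is [+labial]. The nasal assimilates in place, becoming the [+labial] nasal /m/. The surface form is [ɔmbʊ].

[ɔmbʊ]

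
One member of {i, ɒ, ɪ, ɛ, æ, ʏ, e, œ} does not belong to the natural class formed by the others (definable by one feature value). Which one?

/e, œ, æ, ɪ, i, ɛ, ʏ/ are all [-back], but /ɒ/ (low back rounded vowel) is [+back]. No other single segment can be removed to leave a set sharing one feature value that the removed segment lacks, so /ɒ/ is the odd one out.

ɒ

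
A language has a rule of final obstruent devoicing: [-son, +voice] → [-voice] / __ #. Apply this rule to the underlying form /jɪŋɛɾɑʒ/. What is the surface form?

[jɪŋɛɾɑʃ]

The only segment in the rule's environment that also matches [-son, +voice] is /ʒ/. Applying [-voice] turns the voiced postalveolar fricative into /ʃ/ (voiceless postalveolar fricative), giving [jɪŋɛɾɑʃ].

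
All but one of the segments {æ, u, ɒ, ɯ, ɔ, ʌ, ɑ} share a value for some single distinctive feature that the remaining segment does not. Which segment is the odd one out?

æ

The remaining segments after removing /æ/ share [+back]; /æ/ (low front unrounded vowel) is [-back]. For every other candidate removal, the leftover set fails to share any single feature value that the removed segment lacks.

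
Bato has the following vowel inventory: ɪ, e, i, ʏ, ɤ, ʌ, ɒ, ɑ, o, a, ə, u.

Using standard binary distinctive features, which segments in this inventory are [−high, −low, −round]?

The [−high] segments are /e, ɤ, ʌ, ɒ, ɑ, o, a, ə/.
Among these, [−low] gives /e, ɤ, ʌ, o, ə/.
Then [−round] leaves /e, ɤ, ʌ, ə/.

e, ɤ, ʌ, ə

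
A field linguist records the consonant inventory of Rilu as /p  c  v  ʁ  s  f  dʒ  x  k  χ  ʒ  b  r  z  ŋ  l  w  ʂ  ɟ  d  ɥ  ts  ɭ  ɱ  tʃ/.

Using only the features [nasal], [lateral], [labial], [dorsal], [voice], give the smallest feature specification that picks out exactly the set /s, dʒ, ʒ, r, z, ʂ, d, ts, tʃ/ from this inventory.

Every target segment is [−lateral], [−labial], [−dorsal]; each remaining inventory member fails at least one of these. Each conjunct is needed — [−labial, −dorsal] alone would also admit /l, ɭ/; [−lateral, −dorsal] alone would also admit /p, v, f, b, …/; [−lateral, −labial] alone would also admit /c, ʁ, x, k, …/ — and no other combination of two listed features has exactly this extension, so three is the minimum.

[−lateral, −labial, −dorsal]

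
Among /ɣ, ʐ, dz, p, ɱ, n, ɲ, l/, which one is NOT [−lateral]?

/l/ is the alveolar lateral approximant, which is [+lateral]; the rest — /dz, ʐ, n, ɲ, p, ɣ, ɱ/ — are [−lateral].

l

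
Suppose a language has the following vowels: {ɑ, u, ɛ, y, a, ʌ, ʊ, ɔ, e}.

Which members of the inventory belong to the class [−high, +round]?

Checking each segment against [−high], [+round]: /ɔ/ (mid back rounded lax vowel) satisfies every feature; every other segment in the inventory fails at least one.

ɔ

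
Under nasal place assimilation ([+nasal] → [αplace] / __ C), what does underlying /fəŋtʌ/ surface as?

[fəntʌ]

In /fəŋtʌ/, the nasal /ŋ/ precedes /t/, which is [+coronal]. The nasal assimilates in place, becoming the [+coronal] nasal /n/. The surface form is [fəntʌ].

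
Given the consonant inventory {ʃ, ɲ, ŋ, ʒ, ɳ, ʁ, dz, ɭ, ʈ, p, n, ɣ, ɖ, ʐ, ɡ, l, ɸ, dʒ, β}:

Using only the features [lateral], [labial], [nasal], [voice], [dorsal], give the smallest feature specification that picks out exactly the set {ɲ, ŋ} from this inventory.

[+nasal, +dorsal]

The class [+nasal], [+dorsal] has exactly /ɲ, ŋ/ as its extension in this inventory. No smaller conjunction from the listed features achieves this: [+dorsal] alone would also admit /ʁ, ɣ, ɡ/; [+nasal] alone would also admit /ɳ, n/; and checking the remaining single features turns up none with this extension.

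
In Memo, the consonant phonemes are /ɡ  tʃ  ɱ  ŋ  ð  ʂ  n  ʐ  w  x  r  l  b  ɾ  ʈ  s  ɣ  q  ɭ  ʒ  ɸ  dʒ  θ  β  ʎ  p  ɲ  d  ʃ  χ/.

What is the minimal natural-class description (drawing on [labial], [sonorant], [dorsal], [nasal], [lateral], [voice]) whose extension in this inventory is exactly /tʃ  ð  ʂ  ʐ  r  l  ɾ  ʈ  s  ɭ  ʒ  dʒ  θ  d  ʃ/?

/tʃ, ð, ʂ, ʐ, r, l, ɾ, ʈ, s, ɭ, ʒ, dʒ, θ, d, ʃ/ are all [-nasal], [-labial], [-dorsal], and no other segment in the inventory matches all three values. Dropping any one of them over-generates: [-labial, -dorsal] alone would also admit /n/; [-nasal, -dorsal] alone would also admit /b, ɸ, β, p/; [-nasal, -labial] alone would also admit /ɡ, x, ɣ, q, …/. No other combination of two listed features picks out exactly this set either, so fewer than three features will not do.

[-nasal, -labial, -dorsal]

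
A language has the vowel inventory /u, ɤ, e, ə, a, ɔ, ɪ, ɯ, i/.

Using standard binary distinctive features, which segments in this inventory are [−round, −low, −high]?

ɤ, e, ə

First, the [−round] segments are /ɤ, e, ə, a, ɪ, ɯ, i/.
Among these, [−low] gives /ɤ, e, ə, ɪ, ɯ, i/.
Within that set, [−high] leaves /ɤ, e, ə/.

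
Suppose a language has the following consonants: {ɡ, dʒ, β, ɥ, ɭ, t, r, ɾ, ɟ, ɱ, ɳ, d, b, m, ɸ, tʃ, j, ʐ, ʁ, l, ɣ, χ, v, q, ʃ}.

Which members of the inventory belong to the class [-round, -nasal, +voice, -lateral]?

Eliminate segments failing any feature: /ɥ/ is [+round]; /ɭ, l/ are [+lateral]; /t, ɸ, tʃ, χ, q, ʃ/ are [-voice]; /ɱ, ɳ, m/ are [+nasal]. The remaining /ɡ, dʒ, β, r, ɾ, ɟ, d, b, j, ʐ, ʁ, ɣ, v/ satisfy [-round], [-nasal], [+voice], [-lateral].

ɡ, dʒ, β, r, ɾ, ɟ, d, b, j, ʐ, ʁ, ɣ, v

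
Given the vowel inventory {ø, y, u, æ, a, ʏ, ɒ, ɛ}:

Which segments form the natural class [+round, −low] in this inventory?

Eliminate segments failing any feature: /æ, a, ɛ/ are [−round]; /ɒ/ is [+low]. The remaining /ø, y, u, ʏ/ satisfy [+round], [−low].

ø, y, u, ʏ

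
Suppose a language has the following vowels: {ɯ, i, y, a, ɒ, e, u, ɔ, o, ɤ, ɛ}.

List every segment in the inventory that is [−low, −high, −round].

The [−low] segments are /ɯ, i, y, e, u, ɔ, o, ɤ, ɛ/.
Among these, [−high] gives /e, ɔ, o, ɤ, ɛ/.
Of those, [−round] leaves /e, ɤ, ɛ/.

e, ɤ, ɛ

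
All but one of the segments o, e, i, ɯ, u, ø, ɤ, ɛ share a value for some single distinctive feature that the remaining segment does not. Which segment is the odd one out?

ɛ

The remaining segments after removing /ɛ/ share [+tense]; /ɛ/ (mid front unrounded lax vowel) is [−tense]. For every other candidate removal, the leftover set fails to share any single feature value that the removed segment lacks.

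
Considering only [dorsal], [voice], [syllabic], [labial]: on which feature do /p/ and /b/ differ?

[voice]

/p/ (voiceless bilabial stop) and /b/ (voiced bilabial stop) agree on [−dorsal], [−syllabic], [+labial]. They differ on [voice] (/p/ [−], /b/ [+]).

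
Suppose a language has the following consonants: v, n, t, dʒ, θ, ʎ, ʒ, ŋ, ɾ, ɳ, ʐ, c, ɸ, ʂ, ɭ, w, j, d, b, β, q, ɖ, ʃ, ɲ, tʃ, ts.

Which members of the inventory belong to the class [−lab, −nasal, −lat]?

t, dʒ, θ, ʒ, ɾ, ʐ, c, ʂ, j, d, q, ɖ, ʃ, tʃ, ts

Eliminate segments failing any feature: /v, ɸ, w, b, β/ are [+labial]; /n, ŋ, ɳ, ɲ/ are [+nasal]; /ʎ, ɭ/ are [+lateral]. The remaining /t, dʒ, θ, ʒ, ɾ, ʐ, c, ʂ, j, d, q, ɖ, ʃ, tʃ, ts/ satisfy [−labial], [−nasal], [−lateral].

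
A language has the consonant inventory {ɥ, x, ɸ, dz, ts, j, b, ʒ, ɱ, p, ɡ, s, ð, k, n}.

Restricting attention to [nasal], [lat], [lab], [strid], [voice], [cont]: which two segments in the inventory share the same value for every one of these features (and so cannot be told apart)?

On the given features, /ð/ and /j/ have an identical profile: [-nasal], [-lateral], [-labial], [-strident], [+voice], [+continuant]. No other two segments in the inventory coincide on all 6 features. (They do differ in [sonorant] and [dorsal], which are not among the given features.)

ð, j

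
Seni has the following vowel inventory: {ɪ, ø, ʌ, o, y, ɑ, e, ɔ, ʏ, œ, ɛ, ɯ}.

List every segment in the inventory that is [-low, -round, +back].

ʌ, ɯ

Among the inventory, the [-low] segments are /ɪ, ø, ʌ, o, y, e, ɔ, ʏ, œ, ɛ, ɯ/.
Of those, [-round] gives /ɪ, ʌ, e, ɛ, ɯ/.
Among these, [+back] leaves /ʌ, ɯ/.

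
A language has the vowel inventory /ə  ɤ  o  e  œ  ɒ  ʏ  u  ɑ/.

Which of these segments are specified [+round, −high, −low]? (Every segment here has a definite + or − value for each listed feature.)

Checking each segment against [+round], [−high], [−low]: /o/ (mid back rounded tense vowel), /œ/ (mid front rounded lax vowel) satisfy every feature; every other segment in the inventory fails at least one.

o, œ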